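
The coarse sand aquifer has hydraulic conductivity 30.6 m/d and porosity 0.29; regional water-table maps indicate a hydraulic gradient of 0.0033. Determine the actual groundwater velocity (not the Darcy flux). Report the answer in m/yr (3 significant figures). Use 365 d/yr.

Specific discharge q = 30.6 × 0.0033 = 0.1010 m/d
Average linear velocity = 0.1010 / 0.29 = 0.3482 m/d
   = 0.3482 × 365 = 127 m/yr

127 m/yr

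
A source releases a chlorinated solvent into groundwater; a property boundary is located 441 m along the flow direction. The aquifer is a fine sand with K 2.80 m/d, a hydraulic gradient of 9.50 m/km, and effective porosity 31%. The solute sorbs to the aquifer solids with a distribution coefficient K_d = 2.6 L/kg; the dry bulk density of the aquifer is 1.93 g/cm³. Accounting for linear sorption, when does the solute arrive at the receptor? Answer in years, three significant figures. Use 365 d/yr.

242 years

q = Ki = 2.80 × 0.0095 = 0.02660 m/d
v_s = q/n_e = 0.02660/0.31 = 0.08581 m/d
Retardation R = 1 + ρ_b·K_d/n = 1 + 1.93×2.6/0.31 = 17.19
Contaminant velocity v_c = v/R = 0.08581/17.19 = 0.004992 m/d
t = L/v_c = 441/0.004992 = 88330 d
   = 88330/365 = 242 yr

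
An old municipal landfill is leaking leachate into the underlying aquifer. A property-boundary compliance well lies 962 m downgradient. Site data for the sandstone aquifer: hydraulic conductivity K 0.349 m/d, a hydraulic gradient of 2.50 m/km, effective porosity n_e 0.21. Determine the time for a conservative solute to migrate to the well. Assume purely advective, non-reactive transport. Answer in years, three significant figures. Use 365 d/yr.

q = Ki = 0.349 × 0.0025 = 8.725e-4 m/d
Average linear velocity = 8.725e-4 / 0.21 = 0.004155 m/d
t = L / v = 962 / 0.004155 = 231500 d
   = 231500 / 365 = 634 yr

634 years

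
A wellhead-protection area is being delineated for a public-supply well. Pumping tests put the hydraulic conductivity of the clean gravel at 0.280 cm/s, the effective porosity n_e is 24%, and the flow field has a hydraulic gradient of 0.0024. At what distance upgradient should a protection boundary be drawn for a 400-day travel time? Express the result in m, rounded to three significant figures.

968 m

K = 0.280 cm/s × 864 = 241.9 m/d
Specific discharge q = 241.9 × 0.0024 = 0.5806 m/d
Average linear velocity = 0.5806 / 0.24 = 2.419 m/d
L = v × T = 2.419 × 400 = 967.7 m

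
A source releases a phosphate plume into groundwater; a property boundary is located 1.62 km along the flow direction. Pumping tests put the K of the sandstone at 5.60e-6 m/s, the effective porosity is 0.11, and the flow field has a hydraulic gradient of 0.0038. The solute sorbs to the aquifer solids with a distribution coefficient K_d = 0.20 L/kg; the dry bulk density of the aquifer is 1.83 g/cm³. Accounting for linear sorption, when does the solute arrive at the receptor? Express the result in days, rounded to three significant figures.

K = 5.60e-6 m/s × 86400 s/d = 0.4838 m/d
q = Ki = 0.4838 × 0.0038 = 0.001839 m/d
v_s = q/n_e = 0.001839/0.11 = 0.01671 m/d
Retardation R = 1 + ρ_b·K_d/n = 1 + 1.83×0.20/0.11 = 4.327
Contaminant velocity v_c = v/R = 0.01671/4.327 = 0.003863 m/d
L = 1.62 km = 1620 m
t = L/v_c = 1620/0.003863 = 419400 d

419000 days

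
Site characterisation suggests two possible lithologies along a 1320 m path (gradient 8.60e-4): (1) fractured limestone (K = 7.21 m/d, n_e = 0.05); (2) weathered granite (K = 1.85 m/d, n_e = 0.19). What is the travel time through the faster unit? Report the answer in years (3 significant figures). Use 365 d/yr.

Unit 1 (fractured limestone): v = 7.21×8.6e-4/0.05 = 0.1240 m/d, t = 1320/0.1240 = 10640 d
Unit 2 (weathered granite): v = 1.85×8.6e-4/0.19 = 0.008374 m/d, t = 1320/0.008374 = 157600 d
Faster: 10640 d / 365 = 29.2 yr

29.2 years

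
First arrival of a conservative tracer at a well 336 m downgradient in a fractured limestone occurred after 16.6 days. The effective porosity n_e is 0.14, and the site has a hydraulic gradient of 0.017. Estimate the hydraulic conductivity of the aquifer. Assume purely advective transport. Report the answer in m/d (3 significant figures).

v = L / t = 336 / 16.6 = 20.24 m/d
K = v · n / i = 20.24 × 0.14 / 0.017 = 167 m/d

167 m/d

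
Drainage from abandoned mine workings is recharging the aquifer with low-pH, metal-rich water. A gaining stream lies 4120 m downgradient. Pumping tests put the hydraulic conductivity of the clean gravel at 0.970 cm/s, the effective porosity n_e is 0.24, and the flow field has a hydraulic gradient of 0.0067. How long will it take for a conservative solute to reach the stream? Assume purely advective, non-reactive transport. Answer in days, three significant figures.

K = 0.970 cm/s × 864 = 838.1 m/d
Specific discharge q = 838.1 × 0.0067 = 5.615 m/d
Seepage velocity v = q / n = 5.615 / 0.24 = 23.40 m/d
t = L / v = 4120 / 23.40 = 176.1 d

176 days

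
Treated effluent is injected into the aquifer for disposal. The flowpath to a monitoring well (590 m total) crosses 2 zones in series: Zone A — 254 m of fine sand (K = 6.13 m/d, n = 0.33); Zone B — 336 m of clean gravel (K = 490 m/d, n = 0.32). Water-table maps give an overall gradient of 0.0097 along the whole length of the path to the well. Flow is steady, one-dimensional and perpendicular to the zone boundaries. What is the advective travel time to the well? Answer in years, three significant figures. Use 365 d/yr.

For zones in series the flux q is common to all zones; the equivalent conductivity is the harmonic (thickness-weighted) mean, K_eq = L_total / Σ(L_j/K_j).
Σ(L/K) = 254/6.13 + 336/490 = 41.44 + 0.6857 = 42.12 d
K_eq = L_total / Σ(L/K) = 590 / 42.12 = 14.01 m/d
q = K_eq · i = 14.01 × 0.0097 = 0.1359 m/d (same in every zone)
Zone A: v = q/n = 0.1359/0.33 = 0.4117 m/d → t_A = 254/0.4117 = 616.9 d
Zone B: v = q/n = 0.1359/0.32 = 0.4246 m/d → t_B = 336/0.4246 = 791.3 d
Total t = 616.9 + 791.3 = 1408 d
   = 1408 / 365 = 3.86 yr

3.86 years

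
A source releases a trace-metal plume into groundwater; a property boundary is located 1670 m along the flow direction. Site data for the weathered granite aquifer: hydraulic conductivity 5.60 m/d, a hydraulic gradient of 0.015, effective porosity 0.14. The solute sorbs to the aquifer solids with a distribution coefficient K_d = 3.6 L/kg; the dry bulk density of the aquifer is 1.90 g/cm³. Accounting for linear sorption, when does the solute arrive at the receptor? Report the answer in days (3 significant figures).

139000 days

Darcy flux q = K·i = 5.60 × 0.015 = 0.08400 m/d
v = Ki/n = 5.60·0.015/0.14 = 0.6000 m/d
Retardation R = 1 + ρ_b·K_d/n = 1 + 1.90×3.6/0.14 = 49.86
Contaminant velocity v_c = v/R = 0.6000/49.86 = 0.01203 m/d
t = L/v_c = 1670/0.01203 = 138800 d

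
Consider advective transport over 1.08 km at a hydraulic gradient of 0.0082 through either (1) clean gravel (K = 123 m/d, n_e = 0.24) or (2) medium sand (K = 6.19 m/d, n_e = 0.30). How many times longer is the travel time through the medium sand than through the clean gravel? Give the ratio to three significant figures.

24.8

Unit 1 (clean gravel): v = 123×0.0082/0.24 = 4.203 m/d, t = 1080/4.203 = 257.0 d
Unit 2 (medium sand): v = 6.19×0.0082/0.30 = 0.1692 m/d, t = 1080/0.1692 = 6383 d
t(medium sand) / t(clean gravel) = 6383/257.0 = 24.8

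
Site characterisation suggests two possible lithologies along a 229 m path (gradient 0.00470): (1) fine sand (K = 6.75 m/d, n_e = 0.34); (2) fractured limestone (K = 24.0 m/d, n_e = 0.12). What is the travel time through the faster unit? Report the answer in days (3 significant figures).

244 days

Unit 1 (fine sand): v = 6.75×0.0047/0.34 = 0.09331 m/d, t = 229/0.09331 = 2454 d
Unit 2 (fractured limestone): v = 24.0×0.0047/0.12 = 0.9400 m/d, t = 229/0.9400 = 243.6 d
Faster unit: t = 244 d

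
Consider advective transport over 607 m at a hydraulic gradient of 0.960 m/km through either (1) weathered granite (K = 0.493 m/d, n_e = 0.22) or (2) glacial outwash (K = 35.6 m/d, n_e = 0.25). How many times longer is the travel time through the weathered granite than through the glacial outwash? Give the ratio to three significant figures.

63.5

Unit 1 (weathered granite): v = 0.493×9.6e-4/0.22 = 0.002151 m/d, t = 607/0.002151 = 282200 d
Unit 2 (glacial outwash): v = 35.6×9.6e-4/0.25 = 0.1367 m/d, t = 607/0.1367 = 4440 d
t(weathered granite) / t(glacial outwash) = 282200/4440 = 63.5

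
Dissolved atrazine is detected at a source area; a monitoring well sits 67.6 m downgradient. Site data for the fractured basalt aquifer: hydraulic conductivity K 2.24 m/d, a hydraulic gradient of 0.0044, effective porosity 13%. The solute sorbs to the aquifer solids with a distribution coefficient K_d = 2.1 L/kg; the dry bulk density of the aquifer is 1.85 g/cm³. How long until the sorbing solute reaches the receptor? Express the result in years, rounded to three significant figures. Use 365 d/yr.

Darcy flux q = K·i = 2.24 × 0.0044 = 0.009856 m/d
Seepage velocity v = q / n = 0.009856 / 0.13 = 0.07582 m/d
Retardation R = 1 + ρ_b·K_d/n = 1 + 1.85×2.1/0.13 = 30.88
Contaminant velocity v_c = v/R = 0.07582/30.88 = 0.002455 m/d
t = L/v_c = 67.6/0.002455 = 27540 d
   = 27540/365 = 75.4 yr

75.4 years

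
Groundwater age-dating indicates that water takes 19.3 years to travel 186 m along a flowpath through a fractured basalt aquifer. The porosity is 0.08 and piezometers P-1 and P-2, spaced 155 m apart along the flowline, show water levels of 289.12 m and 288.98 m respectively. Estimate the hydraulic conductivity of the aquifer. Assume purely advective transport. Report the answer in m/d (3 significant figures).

2.34 m/d

Hydraulic gradient i = (289.12 − 288.98) / 155 = 0.14 / 155 = 9.032e-4
t = 19.3 years = 7045 d
v = L / t = 186 / 7045 = 0.02640 m/d
K = v · n / i = 0.02640 × 0.08 / 9.032e-4 = 2.34 m/d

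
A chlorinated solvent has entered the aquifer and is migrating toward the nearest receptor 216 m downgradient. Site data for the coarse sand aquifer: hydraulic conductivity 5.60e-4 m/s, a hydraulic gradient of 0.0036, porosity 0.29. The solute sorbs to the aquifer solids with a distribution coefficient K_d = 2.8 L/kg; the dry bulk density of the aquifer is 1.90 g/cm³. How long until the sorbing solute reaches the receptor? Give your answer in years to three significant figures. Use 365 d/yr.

19.1 years

K = 5.60e-4 m/s × 86400 s/d = 48.38 m/d
q = Ki = 48.38 × 0.0036 = 0.1742 m/d
v_s = q/n_e = 0.1742/0.29 = 0.6006 m/d
Retardation R = 1 + ρ_b·K_d/n = 1 + 1.90×2.8/0.29 = 19.34
Contaminant velocity v_c = v/R = 0.6006/19.34 = 0.03105 m/d
t = L/v_c = 216/0.03105 = 6957 d
   = 6957/365 = 19.1 yr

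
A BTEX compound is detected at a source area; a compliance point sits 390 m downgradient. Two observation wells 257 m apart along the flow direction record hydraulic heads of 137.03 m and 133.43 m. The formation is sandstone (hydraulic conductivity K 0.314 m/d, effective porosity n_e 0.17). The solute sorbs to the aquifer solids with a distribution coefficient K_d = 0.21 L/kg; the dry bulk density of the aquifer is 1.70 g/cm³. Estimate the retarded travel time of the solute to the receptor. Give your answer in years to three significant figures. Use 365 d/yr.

128 years

Hydraulic gradient i = (137.03 − 133.43) / 257 = 3.60 / 257 = 0.01401
q = Ki = 0.314 × 0.01401 = 0.004398 m/d
Average linear velocity = 0.004398 / 0.17 = 0.02587 m/d
Retardation R = 1 + ρ_b·K_d/n = 1 + 1.70×0.21/0.17 = 3.100
Contaminant velocity v_c = v/R = 0.02587/3.100 = 0.008346 m/d
t = L/v_c = 390/0.008346 = 46730 d
   = 46730/365 = 128 yr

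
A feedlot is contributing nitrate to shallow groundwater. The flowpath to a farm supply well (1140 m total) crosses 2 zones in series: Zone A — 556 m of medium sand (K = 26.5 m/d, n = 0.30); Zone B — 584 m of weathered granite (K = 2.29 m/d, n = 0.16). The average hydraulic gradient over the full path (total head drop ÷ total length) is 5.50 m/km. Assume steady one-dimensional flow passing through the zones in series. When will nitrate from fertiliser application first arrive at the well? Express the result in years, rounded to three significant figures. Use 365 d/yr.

31.4 years

Continuity: the same q passes through each zone, so ΔH = q·Σ(L_j/K_j) — the zones act as resistances in series.
Σ(L/K) = 556/26.5 + 584/2.29 = 20.98 + 255.0 = 276.0 d
K_eq = L_total / Σ(L/K) = 1140 / 276.0 = 4.130 m/d
q = K_eq · i = 4.130 × 0.0055 = 0.02272 m/d (same in every zone)
Zone A: v = q/n = 0.02272/0.30 = 0.07572 m/d → t_A = 556/0.07572 = 7342 d
Zone B: v = q/n = 0.02272/0.16 = 0.1420 m/d → t_B = 584/0.1420 = 4113 d
Total t = 7342 + 4113 = 11460 d
   = 11460 / 365 = 31.4 yr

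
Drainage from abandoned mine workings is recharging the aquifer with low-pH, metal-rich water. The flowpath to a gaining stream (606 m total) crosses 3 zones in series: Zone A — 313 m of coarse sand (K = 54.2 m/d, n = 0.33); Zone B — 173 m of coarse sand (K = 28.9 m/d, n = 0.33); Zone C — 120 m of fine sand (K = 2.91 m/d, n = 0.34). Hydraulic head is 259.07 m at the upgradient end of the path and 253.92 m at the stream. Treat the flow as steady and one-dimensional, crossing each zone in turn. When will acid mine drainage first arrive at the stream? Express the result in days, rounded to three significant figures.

Total head drop ΔH = 259.07 − 253.92 = 5.15 m
Steady 1-D flow in series ⇒ the Darcy flux q is identical in every zone and the zone head losses add (resistances L/K in series).
Σ(L/K) = 313/54.2 + 173/28.9 + 120/2.91 = 5.775 + 5.986 + 41.24 = 53.00 d
q = ΔH / Σ(L/K) = 5.15 / 53.00 = 0.09717 m/d (same in every zone)
Zone A: v = q/n = 0.09717/0.33 = 0.2945 m/d → t_A = 313/0.2945 = 1063 d
Zone B: v = q/n = 0.09717/0.33 = 0.2945 m/d → t_B = 173/0.2945 = 587.5 d
Zone C: v = q/n = 0.09717/0.34 = 0.2858 m/d → t_C = 120/0.2858 = 419.9 d
Total t = 1063 + 587.5 + 419.9 = 2070 d

2070 days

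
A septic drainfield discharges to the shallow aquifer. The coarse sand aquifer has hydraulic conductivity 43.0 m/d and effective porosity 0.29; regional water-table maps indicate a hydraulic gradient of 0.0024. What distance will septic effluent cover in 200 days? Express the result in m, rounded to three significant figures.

Darcy flux q = K·i = 43.0 × 0.0024 = 0.1032 m/d
Average linear velocity = 0.1032 / 0.29 = 0.3559 m/d
L = v × T = 0.3559 × 200 = 71.17 m

71.2 m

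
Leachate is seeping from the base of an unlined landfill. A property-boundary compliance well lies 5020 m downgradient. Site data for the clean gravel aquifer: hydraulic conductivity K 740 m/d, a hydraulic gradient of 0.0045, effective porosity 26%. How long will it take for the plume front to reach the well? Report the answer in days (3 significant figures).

392 days

Darcy flux q = K·i = 740 × 0.0045 = 3.330 m/d
v = Ki/n = 740·0.0045/0.26 = 12.81 m/d
t = L / v = 5020 / 12.81 = 392.0 d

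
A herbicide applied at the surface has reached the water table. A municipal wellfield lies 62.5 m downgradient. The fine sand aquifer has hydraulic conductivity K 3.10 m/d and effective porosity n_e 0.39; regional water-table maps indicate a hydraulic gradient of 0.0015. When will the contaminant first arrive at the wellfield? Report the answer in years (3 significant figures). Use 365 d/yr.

14.4 years

q = Ki = 3.10 × 0.0015 = 0.004650 m/d
Seepage velocity v = q / n = 0.004650 / 0.39 = 0.01192 m/d
t = L / v = 62.5 / 0.01192 = 5242 d
   = 5242 / 365 = 14.4 yr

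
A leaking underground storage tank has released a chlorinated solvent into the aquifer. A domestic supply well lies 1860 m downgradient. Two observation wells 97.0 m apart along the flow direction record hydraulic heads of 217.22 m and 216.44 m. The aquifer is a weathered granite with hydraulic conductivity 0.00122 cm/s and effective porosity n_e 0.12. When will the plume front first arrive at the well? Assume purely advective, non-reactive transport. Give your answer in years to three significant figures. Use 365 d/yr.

Hydraulic gradient i = (217.22 − 216.44) / 97.0 = 0.78 / 97.0 = 0.008041
K = 0.00122 cm/s × 864 = 1.054 m/d
Specific discharge q = 1.054 × 0.008041 = 0.008476 m/d
Seepage velocity v = q / n = 0.008476 / 0.12 = 0.07063 m/d
t = L / v = 1860 / 0.07063 = 26330 d
   = 26330 / 365 = 72.1 yr

72.1 years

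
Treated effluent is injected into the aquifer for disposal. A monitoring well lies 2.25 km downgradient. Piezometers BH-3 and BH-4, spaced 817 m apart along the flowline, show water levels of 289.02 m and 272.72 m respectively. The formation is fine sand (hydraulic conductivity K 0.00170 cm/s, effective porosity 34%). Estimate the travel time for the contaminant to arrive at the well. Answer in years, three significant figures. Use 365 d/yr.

71.5 years

Hydraulic gradient i = (289.02 − 272.72) / 817 = 16.30 / 817 = 0.01995
K = 0.00170 cm/s × 864 = 1.469 m/d
Specific discharge q = 1.469 × 0.01995 = 0.02930 m/d
v = Ki/n = 1.469·0.01995/0.34 = 0.08619 m/d
L = 2.25 km = 2250 m
t = L / v = 2250 / 0.08619 = 26110 d
   = 26110 / 365 = 71.5 yr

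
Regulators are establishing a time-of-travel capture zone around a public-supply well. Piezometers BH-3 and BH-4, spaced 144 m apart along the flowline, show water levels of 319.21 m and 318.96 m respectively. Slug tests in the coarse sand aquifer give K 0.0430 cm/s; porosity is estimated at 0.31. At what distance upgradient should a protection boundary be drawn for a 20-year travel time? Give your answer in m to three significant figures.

Hydraulic gradient i = (319.21 − 318.96) / 144 = 0.25 / 144 = 0.001736
K = 0.0430 cm/s × 864 = 37.15 m/d
Darcy flux q = K·i = 37.15 × 0.001736 = 0.06450 m/d
Seepage velocity v = q / n = 0.06450 / 0.31 = 0.2081 m/d
T = 20 yr × 365 = 7300 d
L = v × T = 0.2081 × 7300 = 1519 m

1520 m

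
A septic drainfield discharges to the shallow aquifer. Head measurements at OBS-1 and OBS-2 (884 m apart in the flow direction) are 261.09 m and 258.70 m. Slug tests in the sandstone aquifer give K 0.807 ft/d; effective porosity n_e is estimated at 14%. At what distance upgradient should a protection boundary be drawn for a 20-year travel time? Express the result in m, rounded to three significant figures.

Hydraulic gradient i = (261.09 − 258.70) / 884 = 2.39 / 884 = 0.002704
K = 0.807 ft/d × 0.3048 = 0.2460 m/d
Darcy flux q = K·i = 0.2460 × 0.002704 = 6.650e-4 m/d
Seepage velocity v = q / n = 6.650e-4 / 0.14 = 0.004750 m/d
T = 20 yr × 365 = 7300 d
L = v × T = 0.004750 × 7300 = 34.68 m

34.7 m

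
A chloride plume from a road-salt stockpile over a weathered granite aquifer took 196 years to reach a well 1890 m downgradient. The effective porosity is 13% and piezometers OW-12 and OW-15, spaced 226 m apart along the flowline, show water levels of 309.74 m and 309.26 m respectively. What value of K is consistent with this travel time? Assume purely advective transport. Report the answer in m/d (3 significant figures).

1.62 m/d

Hydraulic gradient i = (309.74 − 309.26) / 226 = 0.48 / 226 = 0.002124
t = 196 years = 71540 d
v = L / t = 1890 / 71540 = 0.02642 m/d
K = v · n / i = 0.02642 × 0.13 / 0.002124 = 1.62 m/d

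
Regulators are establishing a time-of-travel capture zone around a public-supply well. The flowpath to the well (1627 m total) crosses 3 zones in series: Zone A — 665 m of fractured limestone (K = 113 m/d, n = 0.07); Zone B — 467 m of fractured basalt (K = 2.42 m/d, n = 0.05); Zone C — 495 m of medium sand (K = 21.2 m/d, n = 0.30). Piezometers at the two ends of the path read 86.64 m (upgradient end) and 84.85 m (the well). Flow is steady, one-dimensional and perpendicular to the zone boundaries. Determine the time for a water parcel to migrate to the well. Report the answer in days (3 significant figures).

27100 days

Total head drop ΔH = 86.64 − 84.85 = 1.79 m
Continuity: the same q passes through each zone, so ΔH = q·Σ(L_j/K_j) — the zones act as resistances in series.
Σ(L/K) = 665/113 + 467/2.42 + 495/21.2 = 5.885 + 193.0 + 23.35 = 222.2 d
q = ΔH / Σ(L/K) = 1.79 / 222.2 = 0.008055 m/d (same in every zone)
Zone A: v = q/n = 0.008055/0.07 = 0.1151 m/d → t_A = 665/0.1151 = 5779 d
Zone B: v = q/n = 0.008055/0.05 = 0.1611 m/d → t_B = 467/0.1611 = 2899 d
Zone C: v = q/n = 0.008055/0.30 = 0.02685 m/d → t_C = 495/0.02685 = 18430 d
Total t = 5779 + 2899 + 18430 = 27110 d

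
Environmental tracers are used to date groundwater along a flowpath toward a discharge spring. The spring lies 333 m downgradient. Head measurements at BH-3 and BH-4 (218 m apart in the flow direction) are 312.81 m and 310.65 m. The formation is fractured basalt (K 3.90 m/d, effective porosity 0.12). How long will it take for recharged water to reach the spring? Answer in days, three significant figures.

Hydraulic gradient i = (312.81 − 310.65) / 218 = 2.16 / 218 = 0.009908
Specific discharge q = 3.90 × 0.009908 = 0.03864 m/d
v_s = q/n_e = 0.03864/0.12 = 0.3220 m/d
t = L / v = 333 / 0.3220 = 1034 d

1030 days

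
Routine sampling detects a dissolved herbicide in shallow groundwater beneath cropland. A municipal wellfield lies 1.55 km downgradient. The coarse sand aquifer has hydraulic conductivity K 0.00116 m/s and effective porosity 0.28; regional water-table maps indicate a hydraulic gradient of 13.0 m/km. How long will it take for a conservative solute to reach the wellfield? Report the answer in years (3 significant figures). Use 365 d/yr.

K = 0.00116 m/s × 86400 s/d = 100.2 m/d
Specific discharge q = 100.2 × 0.013 = 1.303 m/d
v = Ki/n = 100.2·0.013/0.28 = 4.653 m/d
L = 1.55 km = 1550 m
t = L / v = 1550 / 4.653 = 333.1 d
   = 333.1 / 365 = 0.913 yr

0.913 years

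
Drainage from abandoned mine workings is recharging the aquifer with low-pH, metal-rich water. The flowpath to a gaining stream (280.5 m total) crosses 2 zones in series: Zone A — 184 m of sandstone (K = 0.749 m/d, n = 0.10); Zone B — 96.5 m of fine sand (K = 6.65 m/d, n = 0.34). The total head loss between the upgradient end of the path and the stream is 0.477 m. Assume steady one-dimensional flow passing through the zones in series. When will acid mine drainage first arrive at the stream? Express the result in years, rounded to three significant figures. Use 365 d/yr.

76.5 years

Continuity: the same q passes through each zone, so ΔH = q·Σ(L_j/K_j) — the zones act as resistances in series.
Σ(L/K) = 184/0.749 + 96.5/6.65 = 245.7 + 14.51 = 260.2 d
q = ΔH / Σ(L/K) = 0.477 / 260.2 = 0.001833 m/d (same in every zone)
Zone A: v = q/n = 0.001833/0.10 = 0.01833 m/d → t_A = 184/0.01833 = 10040 d
Zone B: v = q/n = 0.001833/0.34 = 0.005392 m/d → t_B = 96.5/0.005392 = 17900 d
Total t = 10040 + 17900 = 27930 d
   = 27930 / 365 = 76.5 yr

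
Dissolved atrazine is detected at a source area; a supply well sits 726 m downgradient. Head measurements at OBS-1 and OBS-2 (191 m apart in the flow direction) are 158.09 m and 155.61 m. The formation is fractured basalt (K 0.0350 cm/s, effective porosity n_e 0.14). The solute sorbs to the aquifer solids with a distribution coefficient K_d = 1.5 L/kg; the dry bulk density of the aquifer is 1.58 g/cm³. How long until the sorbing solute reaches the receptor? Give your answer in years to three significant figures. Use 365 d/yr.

Hydraulic gradient i = (158.09 − 155.61) / 191 = 2.48 / 191 = 0.01298
K = 0.0350 cm/s × 864 = 30.24 m/d
Darcy flux q = K·i = 30.24 × 0.01298 = 0.3926 m/d
v = Ki/n = 30.24·0.01298/0.14 = 2.805 m/d
Retardation R = 1 + ρ_b·K_d/n = 1 + 1.58×1.5/0.14 = 17.93
Contaminant velocity v_c = v/R = 2.805/17.93 = 0.1564 m/d
t = L/v_c = 726/0.1564 = 4641 d
   = 4641/365 = 12.7 yr

12.7 years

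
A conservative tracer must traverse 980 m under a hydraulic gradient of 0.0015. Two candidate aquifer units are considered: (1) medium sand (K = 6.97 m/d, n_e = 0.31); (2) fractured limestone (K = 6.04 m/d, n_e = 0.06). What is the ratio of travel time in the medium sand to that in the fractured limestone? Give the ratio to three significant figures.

Unit 1 (medium sand): v = 6.97×0.0015/0.31 = 0.03373 m/d, t = 980/0.03373 = 29060 d
Unit 2 (fractured limestone): v = 6.04×0.0015/0.06 = 0.1510 m/d, t = 980/0.1510 = 6490 d
t(medium sand) / t(fractured limestone) = 29060/6490 = 4.48

4.48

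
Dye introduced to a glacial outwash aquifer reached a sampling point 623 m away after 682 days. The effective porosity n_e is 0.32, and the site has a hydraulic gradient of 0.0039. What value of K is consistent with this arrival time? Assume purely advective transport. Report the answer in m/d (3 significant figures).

75.0 m/d

v = L / t = 623 / 682 = 0.9135 m/d
K = v · n / i = 0.9135 × 0.32 / 0.0039 = 75.0 m/d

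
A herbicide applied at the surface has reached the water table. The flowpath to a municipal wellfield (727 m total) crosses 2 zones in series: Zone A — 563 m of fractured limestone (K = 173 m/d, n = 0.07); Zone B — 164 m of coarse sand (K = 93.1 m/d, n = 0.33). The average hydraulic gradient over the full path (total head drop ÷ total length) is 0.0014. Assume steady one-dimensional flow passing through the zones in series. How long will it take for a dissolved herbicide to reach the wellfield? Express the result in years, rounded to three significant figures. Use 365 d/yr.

Continuity: the same q passes through each zone, so ΔH = q·Σ(L_j/K_j) — the zones act as resistances in series.
Σ(L/K) = 563/173 + 164/93.1 = 3.254 + 1.762 = 5.016 d
K_eq = L_total / Σ(L/K) = 727 / 5.016 = 144.9 m/d
q = K_eq · i = 144.9 × 0.0014 = 0.2029 m/d (same in every zone)
Zone A: v = q/n = 0.2029/0.07 = 2.899 m/d → t_A = 563/2.899 = 194.2 d
Zone B: v = q/n = 0.2029/0.33 = 0.6149 m/d → t_B = 164/0.6149 = 266.7 d
Total t = 194.2 + 266.7 = 460.9 d
   = 460.9 / 365 = 1.26 yr

1.26 years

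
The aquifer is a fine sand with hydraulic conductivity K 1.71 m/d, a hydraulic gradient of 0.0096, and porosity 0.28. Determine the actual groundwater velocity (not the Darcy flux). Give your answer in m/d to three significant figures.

0.0586 m/d

Darcy flux q = K·i = 1.71 × 0.0096 = 0.01642 m/d
v = Ki/n = 1.71·0.0096/0.28 = 0.05863 m/d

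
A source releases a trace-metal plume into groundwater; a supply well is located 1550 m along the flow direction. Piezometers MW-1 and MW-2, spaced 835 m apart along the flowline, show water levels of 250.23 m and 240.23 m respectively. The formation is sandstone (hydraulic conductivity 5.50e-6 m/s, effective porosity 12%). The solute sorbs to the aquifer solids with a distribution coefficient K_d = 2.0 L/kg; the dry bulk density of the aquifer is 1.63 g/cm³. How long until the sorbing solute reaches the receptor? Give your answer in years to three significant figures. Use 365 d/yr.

2520 years

Hydraulic gradient i = (250.23 − 240.23) / 835 = 10.00 / 835 = 0.01198
K = 5.50e-6 m/s × 86400 s/d = 0.4752 m/d
q = Ki = 0.4752 × 0.01198 = 0.005691 m/d
v_s = q/n_e = 0.005691/0.12 = 0.04743 m/d
Retardation R = 1 + ρ_b·K_d/n = 1 + 1.63×2.0/0.12 = 28.17
Contaminant velocity v_c = v/R = 0.04743/28.17 = 0.001684 m/d
t = L/v_c = 1550/0.001684 = 920600 d
   = 920600/365 = 2520 yr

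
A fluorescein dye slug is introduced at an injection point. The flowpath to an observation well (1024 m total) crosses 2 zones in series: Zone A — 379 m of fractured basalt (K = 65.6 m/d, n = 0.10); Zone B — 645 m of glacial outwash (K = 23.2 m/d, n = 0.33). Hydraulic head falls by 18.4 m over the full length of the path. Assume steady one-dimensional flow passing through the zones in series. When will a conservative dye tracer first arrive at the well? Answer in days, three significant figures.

458 days

Steady 1-D flow in series ⇒ the Darcy flux q is identical in every zone and the zone head losses add (resistances L/K in series).
Σ(L/K) = 379/65.6 + 645/23.2 = 5.777 + 27.80 = 33.58 d
q = ΔH / Σ(L/K) = 18.4 / 33.58 = 0.5480 m/d (same in every zone)
Zone A: v = q/n = 0.5480/0.10 = 5.480 m/d → t_A = 379/5.480 = 69.17 d
Zone B: v = q/n = 0.5480/0.33 = 1.660 m/d → t_B = 645/1.660 = 388.4 d
Total t = 69.17 + 388.4 = 457.6 d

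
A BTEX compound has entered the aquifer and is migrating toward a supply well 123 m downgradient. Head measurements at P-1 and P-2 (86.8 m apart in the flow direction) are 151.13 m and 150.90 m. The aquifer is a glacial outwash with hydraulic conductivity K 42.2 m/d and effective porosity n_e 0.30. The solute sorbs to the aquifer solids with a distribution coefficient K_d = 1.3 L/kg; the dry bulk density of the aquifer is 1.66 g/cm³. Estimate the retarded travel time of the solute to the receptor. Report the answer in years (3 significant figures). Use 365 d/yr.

Hydraulic gradient i = (151.13 − 150.90) / 86.8 = 0.23 / 86.8 = 0.002650
Darcy flux q = K·i = 42.2 × 0.002650 = 0.1118 m/d
Seepage velocity v = q / n = 0.1118 / 0.30 = 0.3727 m/d
Retardation R = 1 + ρ_b·K_d/n = 1 + 1.66×1.3/0.30 = 8.193
Contaminant velocity v_c = v/R = 0.3727/8.193 = 0.04549 m/d
t = L/v_c = 123/0.04549 = 2704 d
   = 2704/365 = 7.41 yr

7.41 years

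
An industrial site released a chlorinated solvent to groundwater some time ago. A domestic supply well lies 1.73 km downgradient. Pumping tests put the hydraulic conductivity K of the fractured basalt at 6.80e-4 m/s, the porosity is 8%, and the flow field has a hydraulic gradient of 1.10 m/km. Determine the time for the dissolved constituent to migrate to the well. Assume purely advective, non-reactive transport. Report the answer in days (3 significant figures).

K = 6.80e-4 m/s × 86400 s/d = 58.75 m/d
Specific discharge q = 58.75 × 0.0011 = 0.06463 m/d
Average linear velocity = 0.06463 / 0.08 = 0.8078 m/d
L = 1.73 km = 1730 m
t = L / v = 1730 / 0.8078 = 2142 d

2140 days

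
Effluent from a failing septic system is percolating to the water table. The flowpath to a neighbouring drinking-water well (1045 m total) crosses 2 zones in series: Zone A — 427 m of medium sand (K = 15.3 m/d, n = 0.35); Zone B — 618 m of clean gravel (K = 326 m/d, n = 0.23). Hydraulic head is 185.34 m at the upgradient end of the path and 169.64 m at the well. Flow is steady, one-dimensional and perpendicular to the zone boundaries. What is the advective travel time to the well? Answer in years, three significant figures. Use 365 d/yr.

1.52 years

Total head drop ΔH = 185.34 − 169.64 = 15.70 m
Continuity: the same q passes through each zone, so ΔH = q·Σ(L_j/K_j) — the zones act as resistances in series.
Σ(L/K) = 427/15.3 + 618/326 = 27.91 + 1.896 = 29.80 d
q = ΔH / Σ(L/K) = 15.70 / 29.80 = 0.5268 m/d (same in every zone)
Zone A: v = q/n = 0.5268/0.35 = 1.505 m/d → t_A = 427/1.505 = 283.7 d
Zone B: v = q/n = 0.5268/0.23 = 2.290 m/d → t_B = 618/2.290 = 269.8 d
Total t = 283.7 + 269.8 = 553.5 d
   = 553.5 / 365 = 1.52 yr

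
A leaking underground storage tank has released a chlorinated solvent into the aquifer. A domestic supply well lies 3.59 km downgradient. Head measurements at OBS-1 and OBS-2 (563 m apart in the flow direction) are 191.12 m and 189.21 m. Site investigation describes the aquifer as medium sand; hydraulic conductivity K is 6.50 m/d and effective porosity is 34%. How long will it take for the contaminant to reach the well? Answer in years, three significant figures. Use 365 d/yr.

Hydraulic gradient i = (191.12 − 189.21) / 563 = 1.91 / 563 = 0.003393
q = Ki = 6.50 × 0.003393 = 0.02205 m/d
v = Ki/n = 6.50·0.003393/0.34 = 0.06486 m/d
L = 3.59 km = 3590 m
t = L / v = 3590 / 0.06486 = 55350 d
   = 55350 / 365 = 152 yr

152 years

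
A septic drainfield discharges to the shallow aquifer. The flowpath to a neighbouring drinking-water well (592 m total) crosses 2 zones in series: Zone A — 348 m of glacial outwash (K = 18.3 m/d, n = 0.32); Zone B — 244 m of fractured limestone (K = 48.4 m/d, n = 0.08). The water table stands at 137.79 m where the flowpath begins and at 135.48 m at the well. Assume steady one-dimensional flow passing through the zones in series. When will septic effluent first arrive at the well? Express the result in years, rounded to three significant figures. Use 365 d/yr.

Total head drop ΔH = 137.79 − 135.48 = 2.31 m
Continuity: the same q passes through each zone, so ΔH = q·Σ(L_j/K_j) — the zones act as resistances in series.
Σ(L/K) = 348/18.3 + 244/48.4 = 19.02 + 5.041 = 24.06 d
q = ΔH / Σ(L/K) = 2.31 / 24.06 = 0.09602 m/d (same in every zone)
Zone A: v = q/n = 0.09602/0.32 = 0.3001 m/d → t_A = 348/0.3001 = 1160 d
Zone B: v = q/n = 0.09602/0.08 = 1.200 m/d → t_B = 244/1.200 = 203.3 d
Total t = 1160 + 203.3 = 1363 d
   = 1363 / 365 = 3.73 yr

3.73 years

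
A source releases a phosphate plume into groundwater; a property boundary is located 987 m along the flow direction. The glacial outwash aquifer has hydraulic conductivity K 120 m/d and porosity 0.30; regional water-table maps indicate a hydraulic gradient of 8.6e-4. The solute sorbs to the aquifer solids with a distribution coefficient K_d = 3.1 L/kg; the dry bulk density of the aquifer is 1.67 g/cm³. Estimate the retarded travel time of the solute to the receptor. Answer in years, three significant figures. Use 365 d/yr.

144 years

q = Ki = 120 × 8.6e-4 = 0.1032 m/d
v = Ki/n = 120·8.6e-4/0.30 = 0.3440 m/d
Retardation R = 1 + ρ_b·K_d/n = 1 + 1.67×3.1/0.30 = 18.26
Contaminant velocity v_c = v/R = 0.3440/18.26 = 0.01884 m/d
t = L/v_c = 987/0.01884 = 52380 d
   = 52380/365 = 144 yr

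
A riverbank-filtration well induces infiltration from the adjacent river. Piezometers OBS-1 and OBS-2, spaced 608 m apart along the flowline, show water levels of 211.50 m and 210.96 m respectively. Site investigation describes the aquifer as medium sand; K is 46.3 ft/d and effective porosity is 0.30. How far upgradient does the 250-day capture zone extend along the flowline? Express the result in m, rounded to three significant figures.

10.4 m

Hydraulic gradient i = (211.50 − 210.96) / 608 = 0.54 / 608 = 8.882e-4
K = 46.3 ft/d × 0.3048 = 14.11 m/d
Darcy flux q = K·i = 14.11 × 8.882e-4 = 0.01253 m/d
Seepage velocity v = q / n = 0.01253 / 0.30 = 0.04178 m/d
L = v × T = 0.04178 × 250 = 10.44 m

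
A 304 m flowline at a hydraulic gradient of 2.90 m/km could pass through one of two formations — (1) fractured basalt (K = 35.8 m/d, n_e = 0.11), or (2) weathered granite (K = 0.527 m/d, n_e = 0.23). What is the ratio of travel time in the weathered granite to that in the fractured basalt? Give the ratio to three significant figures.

Unit 1 (fractured basalt): v = 35.8×0.0029/0.11 = 0.9438 m/d, t = 304/0.9438 = 322.1 d
Unit 2 (weathered granite): v = 0.527×0.0029/0.23 = 0.006645 m/d, t = 304/0.006645 = 45750 d
t(weathered granite) / t(fractured basalt) = 45750/322.1 = 142

142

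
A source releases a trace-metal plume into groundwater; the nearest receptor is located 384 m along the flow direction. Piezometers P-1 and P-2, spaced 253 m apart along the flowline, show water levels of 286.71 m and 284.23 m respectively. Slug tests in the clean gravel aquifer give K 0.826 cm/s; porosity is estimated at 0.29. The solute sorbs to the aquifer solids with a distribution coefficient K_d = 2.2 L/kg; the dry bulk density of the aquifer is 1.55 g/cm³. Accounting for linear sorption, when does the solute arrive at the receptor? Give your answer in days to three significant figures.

203 days

Hydraulic gradient i = (286.71 − 284.23) / 253 = 2.48 / 253 = 0.009802
K = 0.826 cm/s × 864 = 713.7 m/d
q = Ki = 713.7 × 0.009802 = 6.996 m/d
v_s = q/n_e = 6.996/0.29 = 24.12 m/d
Retardation R = 1 + ρ_b·K_d/n = 1 + 1.55×2.2/0.29 = 12.76
Contaminant velocity v_c = v/R = 24.12/12.76 = 1.891 m/d
t = L/v_c = 384/1.891 = 203.1 d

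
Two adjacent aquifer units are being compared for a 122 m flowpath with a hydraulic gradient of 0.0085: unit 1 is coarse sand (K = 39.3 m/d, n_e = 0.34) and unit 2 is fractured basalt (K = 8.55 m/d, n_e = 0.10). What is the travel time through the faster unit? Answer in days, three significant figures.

Unit 1 (coarse sand): v = 39.3×0.0085/0.34 = 0.9825 m/d, t = 122/0.9825 = 124.2 d
Unit 2 (fractured basalt): v = 8.55×0.0085/0.10 = 0.7268 m/d, t = 122/0.7268 = 167.9 d
Faster unit: t = 124 d

124 days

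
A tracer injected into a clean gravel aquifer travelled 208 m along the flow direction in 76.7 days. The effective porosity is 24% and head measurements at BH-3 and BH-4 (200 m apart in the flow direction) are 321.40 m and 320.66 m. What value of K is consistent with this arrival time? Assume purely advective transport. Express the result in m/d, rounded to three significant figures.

176 m/d

Hydraulic gradient i = (321.40 − 320.66) / 200 = 0.74 / 200 = 0.003700
v = L / t = 208 / 76.7 = 2.712 m/d
K = v · n / i = 2.712 × 0.24 / 0.003700 = 176 m/d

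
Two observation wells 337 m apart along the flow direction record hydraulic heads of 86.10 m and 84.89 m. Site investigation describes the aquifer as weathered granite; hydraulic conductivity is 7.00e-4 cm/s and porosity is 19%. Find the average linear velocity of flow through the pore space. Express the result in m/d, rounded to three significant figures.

0.0114 m/d

Hydraulic gradient i = (86.10 − 84.89) / 337 = 1.21 / 337 = 0.003591
K = 7.00e-4 cm/s × 864 = 0.6048 m/d
q = Ki = 0.6048 × 0.003591 = 0.002172 m/d
Average linear velocity = 0.002172 / 0.19 = 0.01143 m/d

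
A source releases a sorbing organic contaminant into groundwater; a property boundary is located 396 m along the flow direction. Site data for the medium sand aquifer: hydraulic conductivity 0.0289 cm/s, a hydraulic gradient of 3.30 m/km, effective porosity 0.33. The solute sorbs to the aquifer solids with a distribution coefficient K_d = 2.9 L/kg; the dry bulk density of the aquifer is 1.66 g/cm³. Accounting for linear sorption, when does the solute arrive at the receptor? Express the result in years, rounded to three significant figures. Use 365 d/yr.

K = 0.0289 cm/s × 864 = 24.97 m/d
Darcy flux q = K·i = 24.97 × 0.0033 = 0.08240 m/d
Average linear velocity = 0.08240 / 0.33 = 0.2497 m/d
Retardation R = 1 + ρ_b·K_d/n = 1 + 1.66×2.9/0.33 = 15.59
Contaminant velocity v_c = v/R = 0.2497/15.59 = 0.01602 m/d
t = L/v_c = 396/0.01602 = 24720 d
   = 24720/365 = 67.7 yr

67.7 years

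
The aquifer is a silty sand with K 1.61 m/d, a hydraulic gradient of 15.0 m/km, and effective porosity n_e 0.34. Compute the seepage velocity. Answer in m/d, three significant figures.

Darcy flux q = K·i = 1.61 × 0.015 = 0.02415 m/d
v_s = q/n_e = 0.02415/0.34 = 0.07103 m/d

0.0710 m/d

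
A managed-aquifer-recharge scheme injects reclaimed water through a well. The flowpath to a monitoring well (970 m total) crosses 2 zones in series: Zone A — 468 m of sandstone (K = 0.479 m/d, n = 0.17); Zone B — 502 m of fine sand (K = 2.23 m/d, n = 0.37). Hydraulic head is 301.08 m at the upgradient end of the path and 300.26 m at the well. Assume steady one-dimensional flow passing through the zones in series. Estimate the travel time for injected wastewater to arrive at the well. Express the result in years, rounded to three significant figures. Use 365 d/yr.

Total head drop ΔH = 301.08 − 300.26 = 0.82 m
Steady 1-D flow in series ⇒ the Darcy flux q is identical in every zone and the zone head losses add (resistances L/K in series).
Σ(L/K) = 468/0.479 + 502/2.23 = 977.0 + 225.1 = 1202 d
q = ΔH / Σ(L/K) = 0.82 / 1202 = 6.821e-4 m/d (same in every zone)
Zone A: v = q/n = 6.821e-4/0.17 = 0.004012 m/d → t_A = 468/0.004012 = 116600 d
Zone B: v = q/n = 6.821e-4/0.37 = 0.001844 m/d → t_B = 502/0.001844 = 272300 d
Total t = 116600 + 272300 = 388900 d
   = 388900 / 365 = 1070 yr

1070 years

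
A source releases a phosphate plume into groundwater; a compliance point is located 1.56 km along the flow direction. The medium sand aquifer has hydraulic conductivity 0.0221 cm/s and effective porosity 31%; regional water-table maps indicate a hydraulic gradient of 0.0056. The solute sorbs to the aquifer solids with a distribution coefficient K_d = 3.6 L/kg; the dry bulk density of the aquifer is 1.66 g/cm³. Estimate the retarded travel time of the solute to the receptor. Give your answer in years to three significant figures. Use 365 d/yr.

K = 0.0221 cm/s × 864 = 19.09 m/d
q = Ki = 19.09 × 0.0056 = 0.1069 m/d
v = Ki/n = 19.09·0.0056/0.31 = 0.3449 m/d
Retardation R = 1 + ρ_b·K_d/n = 1 + 1.66×3.6/0.31 = 20.28
Contaminant velocity v_c = v/R = 0.3449/20.28 = 0.01701 m/d
L = 1.56 km = 1560 m
t = L/v_c = 1560/0.01701 = 91710 d
   = 91710/365 = 251 yr

251 years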